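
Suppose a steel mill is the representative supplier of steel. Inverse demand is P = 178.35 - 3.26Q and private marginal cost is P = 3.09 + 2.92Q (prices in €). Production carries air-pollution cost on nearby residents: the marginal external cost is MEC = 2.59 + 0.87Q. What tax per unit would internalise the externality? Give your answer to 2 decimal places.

Social marginal cost = private MC + MEC = 5.68 + 3.79Q.
Set SMC = demand: 5.68 + 3.79Q = 178.35 - 3.26Q → Q* = 24.4922.
The Pigouvian tax equals MEC at Q*: 2.59 + 0.87×24.4922 = 23.8982.

tax = €23.90 per unit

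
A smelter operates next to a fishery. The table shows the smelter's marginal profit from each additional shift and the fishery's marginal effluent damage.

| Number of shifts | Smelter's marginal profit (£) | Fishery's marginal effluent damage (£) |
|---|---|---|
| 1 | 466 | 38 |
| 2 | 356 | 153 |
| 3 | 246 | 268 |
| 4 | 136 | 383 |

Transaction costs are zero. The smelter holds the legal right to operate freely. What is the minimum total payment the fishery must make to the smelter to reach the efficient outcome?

£382

Left alone the smelter would choose level 4 (marginal profit stays positive).
Efficient level: k* = 2 (marginal profit ≥ marginal effluent damage through 2).
The fishery must at least cover the smelter's forgone profit from cutting 4→2: 246 + 136 = 382.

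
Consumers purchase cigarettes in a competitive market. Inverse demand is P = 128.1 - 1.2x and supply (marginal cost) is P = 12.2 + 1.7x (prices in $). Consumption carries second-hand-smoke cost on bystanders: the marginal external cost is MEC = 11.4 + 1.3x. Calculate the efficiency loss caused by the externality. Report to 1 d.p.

Market equilibrium (private): 12.2 + 1.7x = 128.1 - 1.2x → x_m = 39.9655.
Social marginal benefit = demand − MEC = 116.7 - 2.5x.
Set SMB = MC: 116.7 - 2.5x = 12.2 + 1.7x → x* = 24.8810.
The welfare-loss triangle has base |x_m − x*| and height MEC(x_m) (the vertical gap between SMB and MC is zero at x* and MEC at x_m).
DWL = ½ × 15.0845 × 63.3552 = 477.8408.

DWL = $477.8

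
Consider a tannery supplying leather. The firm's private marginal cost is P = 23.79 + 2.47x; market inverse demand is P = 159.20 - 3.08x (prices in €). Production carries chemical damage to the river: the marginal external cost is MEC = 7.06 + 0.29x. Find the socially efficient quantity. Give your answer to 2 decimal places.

Social marginal cost = private MC + MEC = 30.85 + 2.76x.
Set SMC = demand: 30.85 + 2.76x = 159.20 - 3.08x → x* = 21.9777.

x* = 21.98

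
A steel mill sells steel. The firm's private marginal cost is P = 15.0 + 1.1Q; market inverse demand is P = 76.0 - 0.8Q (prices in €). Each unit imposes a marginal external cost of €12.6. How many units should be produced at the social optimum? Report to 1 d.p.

Social marginal cost = private MC + MEC = 27.6 + 1.1Q.
Set SMC = demand: 27.6 + 1.1Q = 76.0 - 0.8Q → Q* = 25.4737.

Q* = 25.5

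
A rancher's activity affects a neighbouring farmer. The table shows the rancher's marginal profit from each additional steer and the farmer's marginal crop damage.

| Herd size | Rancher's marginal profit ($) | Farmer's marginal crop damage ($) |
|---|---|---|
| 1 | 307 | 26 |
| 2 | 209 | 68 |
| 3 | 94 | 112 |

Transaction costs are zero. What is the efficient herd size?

Bargaining reaches the level where marginal profit last exceeds marginal crop damage.
That holds through level 2 (209 ≥ 68) but not at 3 (94 < 112).

2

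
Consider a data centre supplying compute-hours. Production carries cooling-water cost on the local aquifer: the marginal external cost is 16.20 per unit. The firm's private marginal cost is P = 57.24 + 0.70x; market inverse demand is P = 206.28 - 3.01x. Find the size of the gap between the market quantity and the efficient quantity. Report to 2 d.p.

Market equilibrium (private): 57.24 + 0.70x = 206.28 - 3.01x → x_m = 40.1725.
Social marginal cost = private MC + MEC = 73.44 + 0.70x.
Set SMC = demand: 73.44 + 0.70x = 206.28 - 3.01x → x* = 35.8059.
Gap = |40.1725 − 35.8059| = 4.3666.

4.37 units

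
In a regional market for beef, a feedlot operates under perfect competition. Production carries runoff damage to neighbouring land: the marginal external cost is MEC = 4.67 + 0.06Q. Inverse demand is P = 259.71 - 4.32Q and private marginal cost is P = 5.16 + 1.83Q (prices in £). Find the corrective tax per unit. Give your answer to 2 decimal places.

tax = £7.08 per unit

Social marginal cost = private MC + MEC = 9.83 + 1.89Q.
Set SMC = demand: 9.83 + 1.89Q = 259.71 - 4.32Q → Q* = 40.2383.
The Pigouvian tax equals MEC at Q*: 4.67 + 0.06×40.2383 = 7.0843.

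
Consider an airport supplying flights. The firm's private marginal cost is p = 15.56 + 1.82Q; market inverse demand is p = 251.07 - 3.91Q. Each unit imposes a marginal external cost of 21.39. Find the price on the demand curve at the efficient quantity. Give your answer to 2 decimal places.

Social marginal cost = private MC + MEC = 36.95 + 1.82Q.
Set SMC = demand: 36.95 + 1.82Q = 251.07 - 3.91Q → Q* = 37.3682.
Consumer price on the demand curve at Q*: 251.07 − 3.91×37.3682 = 104.9603.

P = 104.96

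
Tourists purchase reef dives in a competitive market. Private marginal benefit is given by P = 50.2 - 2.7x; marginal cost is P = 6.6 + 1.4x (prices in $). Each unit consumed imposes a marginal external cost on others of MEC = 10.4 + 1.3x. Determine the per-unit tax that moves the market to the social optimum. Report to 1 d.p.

Social marginal benefit = demand − MEC = 39.8 - 4.0x.
Set SMB = MC: 39.8 - 4.0x = 6.6 + 1.4x → x* = 6.1481.
The Pigouvian tax equals MEC at x*: 10.4 + 1.3×6.1481 = 18.3925.

tax = $18.4 per unit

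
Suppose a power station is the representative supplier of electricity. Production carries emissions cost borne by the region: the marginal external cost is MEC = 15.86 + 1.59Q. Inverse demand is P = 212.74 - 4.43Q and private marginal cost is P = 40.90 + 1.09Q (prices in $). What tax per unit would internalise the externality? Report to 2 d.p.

tax = $50.74 per unit

Social marginal cost = private MC + MEC = 56.76 + 2.68Q.
Set SMC = demand: 56.76 + 2.68Q = 212.74 - 4.43Q → Q* = 21.9381.
The Pigouvian tax equals MEC at Q*: 15.86 + 1.59×21.9381 = 50.7416.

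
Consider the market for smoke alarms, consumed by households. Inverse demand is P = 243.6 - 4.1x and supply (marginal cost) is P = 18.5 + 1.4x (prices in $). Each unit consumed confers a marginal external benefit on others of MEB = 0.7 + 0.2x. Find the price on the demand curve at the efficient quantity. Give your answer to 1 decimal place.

Social marginal benefit = demand + MEB = 244.3 - 3.9x.
Set SMB = MC: 244.3 - 3.9x = 18.5 + 1.4x → x* = 42.6038.
Consumer price on the demand curve at x*: 243.6 − 4.1×42.6038 = 68.9244.

P = $68.9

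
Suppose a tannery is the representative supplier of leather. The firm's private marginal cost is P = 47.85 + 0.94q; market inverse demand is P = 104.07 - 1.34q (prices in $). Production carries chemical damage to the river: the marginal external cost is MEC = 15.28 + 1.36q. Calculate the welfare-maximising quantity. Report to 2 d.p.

Social marginal cost = private MC + MEC = 63.13 + 2.30q.
Set SMC = demand: 63.13 + 2.30q = 104.07 - 1.34q → q* = 11.2473.

q* = 11.25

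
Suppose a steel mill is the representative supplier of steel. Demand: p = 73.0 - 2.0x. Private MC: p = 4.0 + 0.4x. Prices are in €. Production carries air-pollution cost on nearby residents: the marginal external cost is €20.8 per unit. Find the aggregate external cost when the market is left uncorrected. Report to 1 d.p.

Market equilibrium (private): 4.0 + 0.4x = 73.0 - 2.0x → x_m = 28.7500.
Total external cost = MEC × x_m = 20.8 × 28.7500 = 598.0000.

€598.0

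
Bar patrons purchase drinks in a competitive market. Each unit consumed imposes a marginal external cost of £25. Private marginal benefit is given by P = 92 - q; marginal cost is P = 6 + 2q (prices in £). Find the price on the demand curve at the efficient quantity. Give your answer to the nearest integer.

Social marginal benefit = demand − MEC = 67 - q.
Set SMB = MC: 67 - q = 6 + 2q → q* = 20.3333.
Consumer price on the demand curve at q*: 92 − 1×20.3333 = 71.6667.

P = £72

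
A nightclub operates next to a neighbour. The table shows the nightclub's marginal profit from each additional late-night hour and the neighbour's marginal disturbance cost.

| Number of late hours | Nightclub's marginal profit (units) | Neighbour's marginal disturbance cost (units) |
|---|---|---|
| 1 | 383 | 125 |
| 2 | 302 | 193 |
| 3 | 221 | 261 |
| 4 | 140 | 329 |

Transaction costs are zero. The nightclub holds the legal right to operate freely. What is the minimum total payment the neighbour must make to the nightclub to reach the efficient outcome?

361

Left alone the nightclub would choose level 4 (marginal profit stays positive).
Efficient level: k* = 2 (marginal profit ≥ marginal disturbance cost through 2).
The neighbour must at least cover the nightclub's forgone profit from cutting 4→2: 221 + 140 = 361.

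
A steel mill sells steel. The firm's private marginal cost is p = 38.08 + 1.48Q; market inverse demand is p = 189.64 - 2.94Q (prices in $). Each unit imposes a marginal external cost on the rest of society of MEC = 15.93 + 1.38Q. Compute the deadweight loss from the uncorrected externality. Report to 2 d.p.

DWL = $344.87

Market equilibrium (private): 38.08 + 1.48Q = 189.64 - 2.94Q → Q_m = 34.2896.
Social marginal cost = private MC + MEC = 54.01 + 2.86Q.
Set SMC = demand: 54.01 + 2.86Q = 189.64 - 2.94Q → Q* = 23.3845.
The welfare-loss triangle has base |Q_m − Q*| and height MEC(Q_m) (the vertical gap between SMC and demand is zero at Q* and MEC at Q_m).
DWL = ½ × 10.9051 × 63.2496 = 344.8716.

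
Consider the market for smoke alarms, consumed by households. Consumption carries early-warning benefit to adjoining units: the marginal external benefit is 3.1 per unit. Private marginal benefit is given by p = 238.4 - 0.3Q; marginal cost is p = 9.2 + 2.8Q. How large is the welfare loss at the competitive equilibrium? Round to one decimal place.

DWL = 1.6

Market equilibrium (private): 9.2 + 2.8Q = 238.4 - 0.3Q → Q_m = 73.9355.
Social marginal benefit = demand + MEB = 241.5 - 0.3Q.
Set SMB = MC: 241.5 - 0.3Q = 9.2 + 2.8Q → Q* = 74.9355.
The loss is the area between SMB and MC from Q* to Q_m; with linear curves that's a triangle of height MEB(Q_m).
DWL = ½ × 1.0000 × 3.1000 = 1.5500.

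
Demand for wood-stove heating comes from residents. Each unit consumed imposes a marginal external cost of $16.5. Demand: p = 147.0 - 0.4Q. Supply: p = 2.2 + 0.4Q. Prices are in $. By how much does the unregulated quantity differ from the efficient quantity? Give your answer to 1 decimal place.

20.6 units

Market equilibrium (private): 2.2 + 0.4Q = 147.0 - 0.4Q → Q_m = 181.0000.
Social marginal benefit = demand − MEC = 130.5 - 0.4Q.
Set SMB = MC: 130.5 - 0.4Q = 2.2 + 0.4Q → Q* = 160.3750.
Gap = |181.0000 − 160.3750| = 20.6250.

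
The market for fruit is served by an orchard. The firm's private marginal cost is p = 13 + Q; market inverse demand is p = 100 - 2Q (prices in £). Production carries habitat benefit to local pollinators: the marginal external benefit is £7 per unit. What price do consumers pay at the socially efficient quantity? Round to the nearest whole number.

P = £37

Social marginal cost = private MC − MEB = 6 + Q.
Set SMC = demand: 6 + Q = 100 - 2Q → Q* = 31.3333.
Consumer price on the demand curve at Q*: 100 − 2×31.3333 = 37.3334.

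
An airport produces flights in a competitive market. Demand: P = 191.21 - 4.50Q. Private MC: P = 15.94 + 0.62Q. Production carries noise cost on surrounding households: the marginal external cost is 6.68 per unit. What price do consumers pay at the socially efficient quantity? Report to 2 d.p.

Social marginal cost = private MC + MEC = 22.62 + 0.62Q.
Set SMC = demand: 22.62 + 0.62Q = 191.21 - 4.50Q → Q* = 32.9277.
Consumer price on the demand curve at Q*: 191.21 − 4.50×32.9277 = 43.0354.

P = 43.04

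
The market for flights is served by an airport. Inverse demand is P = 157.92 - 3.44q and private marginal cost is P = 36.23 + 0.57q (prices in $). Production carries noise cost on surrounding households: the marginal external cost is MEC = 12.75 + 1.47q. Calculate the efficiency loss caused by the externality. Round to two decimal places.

Market equilibrium (private): 36.23 + 0.57q = 157.92 - 3.44q → q_m = 30.3466.
Social marginal cost = private MC + MEC = 48.98 + 2.04q.
Set SMC = demand: 48.98 + 2.04q = 157.92 - 3.44q → q* = 19.8796.
The loss is the area between SMC and demand from q* to q_m; with linear curves that's a triangle of height MEC(q_m).
DWL = ½ × 10.4670 × 57.3596 = 300.1915.

DWL = $300.19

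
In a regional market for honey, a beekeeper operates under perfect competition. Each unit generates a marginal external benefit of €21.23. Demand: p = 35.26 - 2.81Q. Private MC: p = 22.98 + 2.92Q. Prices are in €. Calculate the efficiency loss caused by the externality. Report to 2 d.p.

DWL = €39.33

Market equilibrium (private): 22.98 + 2.92Q = 35.26 - 2.81Q → Q_m = 2.1431.
Social marginal cost = private MC − MEB = 1.75 + 2.92Q.
Set SMC = demand: 1.75 + 2.92Q = 35.26 - 2.81Q → Q* = 5.8482.
The loss is the area between SMC and demand from Q* to Q_m; with linear curves that's a triangle of height MEB(Q_m).
DWL = ½ × 3.7051 × 21.2300 = 39.3296.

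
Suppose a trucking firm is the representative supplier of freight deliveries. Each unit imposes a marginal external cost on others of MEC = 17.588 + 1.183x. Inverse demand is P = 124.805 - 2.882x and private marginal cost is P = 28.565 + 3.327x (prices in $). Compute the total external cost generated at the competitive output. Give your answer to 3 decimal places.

Market equilibrium (private): 28.565 + 3.327x = 124.805 - 2.882x → x_m = 15.5001.
Total external cost = ∫₀^{x_m} (17.588 + 1.183x) dx = 17.588×15.5001 + ½×1.183×15.5001² = 414.7255.

$414.725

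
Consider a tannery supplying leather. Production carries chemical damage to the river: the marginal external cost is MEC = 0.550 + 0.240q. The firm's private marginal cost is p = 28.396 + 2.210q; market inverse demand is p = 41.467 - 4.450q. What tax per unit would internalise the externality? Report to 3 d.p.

Social marginal cost = private MC + MEC = 28.946 + 2.450q.
Set SMC = demand: 28.946 + 2.450q = 41.467 - 4.450q → q* = 1.8146.
The Pigouvian tax equals MEC at q*: 0.550 + 0.240×1.8146 = 0.9855.

tax = 0.986 per unit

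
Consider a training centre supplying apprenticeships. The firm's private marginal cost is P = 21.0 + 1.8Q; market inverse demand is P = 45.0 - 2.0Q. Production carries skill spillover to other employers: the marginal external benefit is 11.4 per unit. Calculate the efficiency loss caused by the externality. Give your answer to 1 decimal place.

Market equilibrium (private): 21.0 + 1.8Q = 45.0 - 2.0Q → Q_m = 6.3158.
Social marginal cost = private MC − MEB = 9.6 + 1.8Q.
Set SMC = demand: 9.6 + 1.8Q = 45.0 - 2.0Q → Q* = 9.3158.
Height of the DWL triangle at Q_m is demand(Q_m) − SMC(Q_m) = MEB(Q_m) = 11.4000.
DWL = ½ × 3.0000 × 11.4000 = 17.1000.

DWL = 17.1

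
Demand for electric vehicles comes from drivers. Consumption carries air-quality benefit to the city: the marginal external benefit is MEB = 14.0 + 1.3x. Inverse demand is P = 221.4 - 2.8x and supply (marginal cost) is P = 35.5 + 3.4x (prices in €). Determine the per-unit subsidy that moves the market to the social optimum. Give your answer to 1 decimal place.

Social marginal benefit = demand + MEB = 235.4 - 1.5x.
Set SMB = MC: 235.4 - 1.5x = 35.5 + 3.4x → x* = 40.7959.
The Pigouvian subsidy equals MEB at x*: 14.0 + 1.3×40.7959 = 67.0347.

subsidy = €67.0 per unit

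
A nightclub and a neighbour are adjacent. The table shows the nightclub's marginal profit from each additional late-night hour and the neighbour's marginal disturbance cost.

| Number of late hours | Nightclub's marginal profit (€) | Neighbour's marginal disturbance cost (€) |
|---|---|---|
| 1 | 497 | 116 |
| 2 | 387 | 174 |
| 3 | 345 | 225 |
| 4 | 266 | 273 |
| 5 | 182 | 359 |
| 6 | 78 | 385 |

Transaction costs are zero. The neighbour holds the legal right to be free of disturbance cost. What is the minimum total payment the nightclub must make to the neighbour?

Efficient level: marginal profit ≥ marginal disturbance cost through level 3, so k* = 3.
With the neighbour holding the right, the nightclub must at least compensate total damage at k*: 116 + 174 + 225 = 515.

€515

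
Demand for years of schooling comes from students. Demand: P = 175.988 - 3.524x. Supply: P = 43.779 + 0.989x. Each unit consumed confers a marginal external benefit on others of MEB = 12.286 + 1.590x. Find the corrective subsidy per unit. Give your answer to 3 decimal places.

Social marginal benefit = demand + MEB = 188.274 - 1.934x.
Set SMB = MC: 188.274 - 1.934x = 43.779 + 0.989x → x* = 49.4338.
The Pigouvian subsidy equals MEB at x*: 12.286 + 1.590×49.4338 = 90.8857.

subsidy = 90.886 per unit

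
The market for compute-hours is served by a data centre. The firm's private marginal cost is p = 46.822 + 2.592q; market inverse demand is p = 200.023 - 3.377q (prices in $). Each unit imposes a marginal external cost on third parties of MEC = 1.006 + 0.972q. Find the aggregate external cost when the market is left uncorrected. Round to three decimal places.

$345.972

Market equilibrium (private): 46.822 + 2.592q = 200.023 - 3.377q → q_m = 25.6661.
Total external cost = ∫₀^{q_m} (1.006 + 0.972q) dq = 1.006×25.6661 + ½×0.972×25.6661² = 345.9720.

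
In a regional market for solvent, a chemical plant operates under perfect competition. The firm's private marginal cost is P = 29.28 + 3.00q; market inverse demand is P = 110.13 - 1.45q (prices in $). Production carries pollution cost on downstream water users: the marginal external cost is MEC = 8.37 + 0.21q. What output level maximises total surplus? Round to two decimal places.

q* = 15.55

Social marginal cost = private MC + MEC = 37.65 + 3.21q.
Set SMC = demand: 37.65 + 3.21q = 110.13 - 1.45q → q* = 15.5536.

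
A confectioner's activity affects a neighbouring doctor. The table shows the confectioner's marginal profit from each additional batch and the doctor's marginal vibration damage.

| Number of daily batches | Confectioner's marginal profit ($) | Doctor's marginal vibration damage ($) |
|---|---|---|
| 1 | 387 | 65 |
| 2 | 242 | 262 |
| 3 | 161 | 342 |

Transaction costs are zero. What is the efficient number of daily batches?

1

Bargaining reaches the level where marginal profit last exceeds marginal vibration damage.
That holds through level 1 (387 ≥ 65) but not at 2 (242 < 262).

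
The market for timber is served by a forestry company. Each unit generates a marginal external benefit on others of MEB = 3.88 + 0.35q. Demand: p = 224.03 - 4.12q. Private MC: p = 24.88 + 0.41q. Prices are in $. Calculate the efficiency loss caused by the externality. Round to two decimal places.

Market equilibrium (private): 24.88 + 0.41q = 224.03 - 4.12q → q_m = 43.9625.
Social marginal cost = private MC − MEB = 21.00 + 0.06q.
Set SMC = demand: 21.00 + 0.06q = 224.03 - 4.12q → q* = 48.5718.
The loss is the area between SMC and demand from q* to q_m; with linear curves that's a triangle of height MEB(q_m).
DWL = ½ × 4.6093 × 19.2669 = 44.4035.

DWL = $44.40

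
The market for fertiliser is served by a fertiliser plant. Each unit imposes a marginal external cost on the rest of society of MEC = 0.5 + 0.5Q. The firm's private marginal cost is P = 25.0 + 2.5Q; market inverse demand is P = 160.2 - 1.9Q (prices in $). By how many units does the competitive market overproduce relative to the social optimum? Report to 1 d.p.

Market equilibrium (private): 25.0 + 2.5Q = 160.2 - 1.9Q → Q_m = 30.7273.
Social marginal cost = private MC + MEC = 25.5 + 3.0Q.
Set SMC = demand: 25.5 + 3.0Q = 160.2 - 1.9Q → Q* = 27.4898.
Gap = |30.7273 − 27.4898| = 3.2375.

3.2 units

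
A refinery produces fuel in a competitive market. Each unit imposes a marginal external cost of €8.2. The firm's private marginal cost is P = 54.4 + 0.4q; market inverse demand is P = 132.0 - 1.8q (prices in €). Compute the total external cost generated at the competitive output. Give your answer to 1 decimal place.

€289.2

Market equilibrium (private): 54.4 + 0.4q = 132.0 - 1.8q → q_m = 35.2727.
Total external cost = MEC × q_m = 8.2 × 35.2727 = 289.2361.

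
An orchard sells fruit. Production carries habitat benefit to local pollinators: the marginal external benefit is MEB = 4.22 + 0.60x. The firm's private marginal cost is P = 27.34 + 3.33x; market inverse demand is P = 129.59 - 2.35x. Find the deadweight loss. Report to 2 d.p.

DWL = 22.21

Market equilibrium (private): 27.34 + 3.33x = 129.59 - 2.35x → x_m = 18.0018.
Social marginal cost = private MC − MEB = 23.12 + 2.73x.
Set SMC = demand: 23.12 + 2.73x = 129.59 - 2.35x → x* = 20.9587.
Between x* and x_m the wedge demand − SMC runs linearly from 0 to MEB(x_m), so the loss is a triangle.
DWL = ½ × 2.9569 × 15.0211 = 22.2079.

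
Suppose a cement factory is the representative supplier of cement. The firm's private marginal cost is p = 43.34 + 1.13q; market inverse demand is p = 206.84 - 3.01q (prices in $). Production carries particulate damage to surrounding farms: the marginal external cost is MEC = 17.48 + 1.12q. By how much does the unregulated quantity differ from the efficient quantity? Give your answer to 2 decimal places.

11.73 units

Market equilibrium (private): 43.34 + 1.13q = 206.84 - 3.01q → q_m = 39.4928.
Social marginal cost = private MC + MEC = 60.82 + 2.25q.
Set SMC = demand: 60.82 + 2.25q = 206.84 - 3.01q → q* = 27.7605.
Gap = |39.4928 − 27.7605| = 11.7323.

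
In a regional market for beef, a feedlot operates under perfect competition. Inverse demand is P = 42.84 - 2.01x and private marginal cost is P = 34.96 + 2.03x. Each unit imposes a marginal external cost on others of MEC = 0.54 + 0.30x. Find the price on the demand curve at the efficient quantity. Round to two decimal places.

P = 39.44

Social marginal cost = private MC + MEC = 35.50 + 2.33x.
Set SMC = demand: 35.50 + 2.33x = 42.84 - 2.01x → x* = 1.6912.
Consumer price on the demand curve at x*: 42.84 − 2.01×1.6912 = 39.4407.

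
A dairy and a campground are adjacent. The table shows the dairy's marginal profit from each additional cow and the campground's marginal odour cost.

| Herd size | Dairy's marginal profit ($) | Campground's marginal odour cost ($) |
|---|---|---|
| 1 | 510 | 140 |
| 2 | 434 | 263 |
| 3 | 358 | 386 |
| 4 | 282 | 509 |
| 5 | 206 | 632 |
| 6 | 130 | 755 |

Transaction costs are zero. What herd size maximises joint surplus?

2

Bargaining reaches the level where marginal profit last exceeds marginal odour cost.
That holds through level 2 (434 ≥ 263) but not at 3 (358 < 386).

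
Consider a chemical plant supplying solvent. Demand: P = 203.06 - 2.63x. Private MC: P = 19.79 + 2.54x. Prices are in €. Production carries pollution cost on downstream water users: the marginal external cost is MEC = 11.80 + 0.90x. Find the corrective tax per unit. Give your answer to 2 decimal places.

tax = €37.22 per unit

Social marginal cost = private MC + MEC = 31.59 + 3.44x.
Set SMC = demand: 31.59 + 3.44x = 203.06 - 2.63x → x* = 28.2488.
The Pigouvian tax equals MEC at x*: 11.80 + 0.90×28.2488 = 37.2239.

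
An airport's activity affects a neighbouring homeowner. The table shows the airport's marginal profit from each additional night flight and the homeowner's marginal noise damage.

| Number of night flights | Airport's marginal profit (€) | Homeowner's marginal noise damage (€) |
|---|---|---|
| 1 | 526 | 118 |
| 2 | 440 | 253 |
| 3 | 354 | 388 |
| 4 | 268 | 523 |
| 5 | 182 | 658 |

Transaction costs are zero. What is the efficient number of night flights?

2

Bargaining reaches the level where marginal profit last exceeds marginal noise damage.
That holds through level 2 (440 ≥ 253) but not at 3 (354 < 388).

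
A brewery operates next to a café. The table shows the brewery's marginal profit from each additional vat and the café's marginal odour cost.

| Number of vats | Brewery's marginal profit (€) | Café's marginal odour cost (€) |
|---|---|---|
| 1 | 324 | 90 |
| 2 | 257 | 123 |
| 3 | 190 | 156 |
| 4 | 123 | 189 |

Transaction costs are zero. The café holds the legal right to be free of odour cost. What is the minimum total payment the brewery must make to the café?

Efficient level: marginal profit ≥ marginal odour cost through level 3, so k* = 3.
With the café holding the right, the brewery must at least compensate total damage at k*: 90 + 123 + 156 = 369.

€369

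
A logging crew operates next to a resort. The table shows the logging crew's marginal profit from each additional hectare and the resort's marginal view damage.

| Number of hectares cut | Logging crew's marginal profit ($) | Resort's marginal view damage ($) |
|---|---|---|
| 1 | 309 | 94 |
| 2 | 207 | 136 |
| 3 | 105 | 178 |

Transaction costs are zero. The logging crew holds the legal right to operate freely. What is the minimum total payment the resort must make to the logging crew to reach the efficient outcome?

$105

Left alone the logging crew would choose level 3 (marginal profit stays positive).
Efficient level: k* = 2 (marginal profit ≥ marginal view damage through 2).
The resort must at least cover the logging crew's forgone profit from cutting 3→2: 105 = 105.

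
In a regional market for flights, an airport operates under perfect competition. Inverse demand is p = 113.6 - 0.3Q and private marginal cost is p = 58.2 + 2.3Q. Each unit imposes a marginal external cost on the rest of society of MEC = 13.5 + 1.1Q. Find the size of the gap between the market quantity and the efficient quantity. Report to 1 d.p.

10.0 units

Market equilibrium (private): 58.2 + 2.3Q = 113.6 - 0.3Q → Q_m = 21.3077.
Social marginal cost = private MC + MEC = 71.7 + 3.4Q.
Set SMC = demand: 71.7 + 3.4Q = 113.6 - 0.3Q → Q* = 11.3243.
Gap = |21.3077 − 11.3243| = 9.9834.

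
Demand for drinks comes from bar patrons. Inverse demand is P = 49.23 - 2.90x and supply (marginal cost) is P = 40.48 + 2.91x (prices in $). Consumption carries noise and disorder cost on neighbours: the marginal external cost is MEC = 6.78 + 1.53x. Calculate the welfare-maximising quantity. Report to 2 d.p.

x* = 0.27

Social marginal benefit = demand − MEC = 42.45 - 4.43x.
Set SMB = MC: 42.45 - 4.43x = 40.48 + 2.91x → x* = 0.2684.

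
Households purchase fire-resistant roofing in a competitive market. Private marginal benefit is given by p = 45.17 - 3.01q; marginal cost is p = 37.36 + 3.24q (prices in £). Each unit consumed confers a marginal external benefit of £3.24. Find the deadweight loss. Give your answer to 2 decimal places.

DWL = £0.84

Market equilibrium (private): 37.36 + 3.24q = 45.17 - 3.01q → q_m = 1.2496.
Social marginal benefit = demand + MEB = 48.41 - 3.01q.
Set SMB = MC: 48.41 - 3.01q = 37.36 + 3.24q → q* = 1.7680.
The welfare-loss triangle has base |q_m − q*| and height MEB(q_m) (the vertical gap between SMB and MC is zero at q* and MEB at q_m).
DWL = ½ × 0.5184 × 3.2400 = 0.8398.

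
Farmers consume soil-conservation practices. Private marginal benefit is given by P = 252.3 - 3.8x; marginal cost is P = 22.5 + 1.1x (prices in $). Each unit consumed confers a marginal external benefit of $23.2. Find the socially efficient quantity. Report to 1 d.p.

Social marginal benefit = demand + MEB = 275.5 - 3.8x.
Set SMB = MC: 275.5 - 3.8x = 22.5 + 1.1x → x* = 51.6327.

x* = 51.6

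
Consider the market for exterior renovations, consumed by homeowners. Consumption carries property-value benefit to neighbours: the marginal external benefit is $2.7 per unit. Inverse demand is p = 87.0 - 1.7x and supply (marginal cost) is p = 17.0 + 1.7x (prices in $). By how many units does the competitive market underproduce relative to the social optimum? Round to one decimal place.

0.8 units

Market equilibrium (private): 17.0 + 1.7x = 87.0 - 1.7x → x_m = 20.5882.
Social marginal benefit = demand + MEB = 89.7 - 1.7x.
Set SMB = MC: 89.7 - 1.7x = 17.0 + 1.7x → x* = 21.3824.
Gap = |20.5882 − 21.3824| = 0.7942.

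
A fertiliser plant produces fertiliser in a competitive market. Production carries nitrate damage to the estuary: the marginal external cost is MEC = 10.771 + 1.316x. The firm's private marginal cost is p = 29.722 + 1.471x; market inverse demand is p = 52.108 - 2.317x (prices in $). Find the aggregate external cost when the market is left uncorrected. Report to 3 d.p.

Market equilibrium (private): 29.722 + 1.471x = 52.108 - 2.317x → x_m = 5.9097.
Total external cost = ∫₀^{x_m} (10.771 + 1.316x) dx = 10.771×5.9097 + ½×1.316×5.9097² = 86.6337.

$86.634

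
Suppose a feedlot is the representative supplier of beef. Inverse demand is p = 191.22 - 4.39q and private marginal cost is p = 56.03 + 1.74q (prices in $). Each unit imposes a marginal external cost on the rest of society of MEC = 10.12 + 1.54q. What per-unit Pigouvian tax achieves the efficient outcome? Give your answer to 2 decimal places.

Social marginal cost = private MC + MEC = 66.15 + 3.28q.
Set SMC = demand: 66.15 + 3.28q = 191.22 - 4.39q → q* = 16.3064.
The Pigouvian tax equals MEC at q*: 10.12 + 1.54×16.3064 = 35.2319.

tax = $35.23 per unit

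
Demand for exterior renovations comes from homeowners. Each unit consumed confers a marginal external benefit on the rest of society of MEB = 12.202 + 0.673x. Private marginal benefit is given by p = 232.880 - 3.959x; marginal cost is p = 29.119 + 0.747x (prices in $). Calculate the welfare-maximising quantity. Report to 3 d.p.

x* = 53.549

Social marginal benefit = demand + MEB = 245.082 - 3.286x.
Set SMB = MC: 245.082 - 3.286x = 29.119 + 0.747x → x* = 53.5490.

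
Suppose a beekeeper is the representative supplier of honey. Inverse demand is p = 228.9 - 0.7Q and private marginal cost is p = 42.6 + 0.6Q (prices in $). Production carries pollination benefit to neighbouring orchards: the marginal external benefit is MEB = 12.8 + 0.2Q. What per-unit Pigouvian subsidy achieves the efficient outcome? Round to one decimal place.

Social marginal cost = private MC − MEB = 29.8 + 0.4Q.
Set SMC = demand: 29.8 + 0.4Q = 228.9 - 0.7Q → Q* = 181.0000.
The Pigouvian subsidy equals MEB at Q*: 12.8 + 0.2×181.0000 = 49.0000.

subsidy = $49.0 per unit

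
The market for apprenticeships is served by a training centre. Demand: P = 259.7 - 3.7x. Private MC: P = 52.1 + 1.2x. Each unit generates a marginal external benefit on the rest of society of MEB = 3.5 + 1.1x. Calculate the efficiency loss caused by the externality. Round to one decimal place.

Market equilibrium (private): 52.1 + 1.2x = 259.7 - 3.7x → x_m = 42.3673.
Social marginal cost = private MC − MEB = 48.6 + 0.1x.
Set SMC = demand: 48.6 + 0.1x = 259.7 - 3.7x → x* = 55.5526.
Between x* and x_m the wedge demand − SMC runs linearly from 0 to MEB(x_m), so the loss is a triangle.
DWL = ½ × 13.1853 × 50.1041 = 330.3188.

DWL = 330.3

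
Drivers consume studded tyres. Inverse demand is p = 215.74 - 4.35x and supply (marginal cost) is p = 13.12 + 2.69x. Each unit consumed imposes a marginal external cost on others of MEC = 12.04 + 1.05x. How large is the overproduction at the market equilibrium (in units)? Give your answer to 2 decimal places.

Market equilibrium (private): 13.12 + 2.69x = 215.74 - 4.35x → x_m = 28.7813.
Social marginal benefit = demand − MEC = 203.70 - 5.40x.
Set SMB = MC: 203.70 - 5.40x = 13.12 + 2.69x → x* = 23.5575.
Gap = |28.7813 − 23.5575| = 5.2238.

5.22 units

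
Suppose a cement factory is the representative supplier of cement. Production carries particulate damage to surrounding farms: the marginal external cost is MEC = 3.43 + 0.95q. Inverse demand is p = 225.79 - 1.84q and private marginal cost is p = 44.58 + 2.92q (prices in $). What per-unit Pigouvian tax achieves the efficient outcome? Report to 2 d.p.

tax = $33.01 per unit

Social marginal cost = private MC + MEC = 48.01 + 3.87q.
Set SMC = demand: 48.01 + 3.87q = 225.79 - 1.84q → q* = 31.1349.
The Pigouvian tax equals MEC at q*: 3.43 + 0.95×31.1349 = 33.0082.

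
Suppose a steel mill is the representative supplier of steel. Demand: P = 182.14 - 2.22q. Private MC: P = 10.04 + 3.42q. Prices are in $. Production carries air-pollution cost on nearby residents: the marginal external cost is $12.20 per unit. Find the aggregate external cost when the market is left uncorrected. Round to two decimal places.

Market equilibrium (private): 10.04 + 3.42q = 182.14 - 2.22q → q_m = 30.5142.
Total external cost = MEC × q_m = 12.20 × 30.5142 = 372.2732.

$372.27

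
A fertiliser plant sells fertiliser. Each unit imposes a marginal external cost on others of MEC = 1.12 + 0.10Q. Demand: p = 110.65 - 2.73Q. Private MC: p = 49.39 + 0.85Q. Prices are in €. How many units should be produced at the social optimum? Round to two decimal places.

Social marginal cost = private MC + MEC = 50.51 + 0.95Q.
Set SMC = demand: 50.51 + 0.95Q = 110.65 - 2.73Q → Q* = 16.3424.

Q* = 16.34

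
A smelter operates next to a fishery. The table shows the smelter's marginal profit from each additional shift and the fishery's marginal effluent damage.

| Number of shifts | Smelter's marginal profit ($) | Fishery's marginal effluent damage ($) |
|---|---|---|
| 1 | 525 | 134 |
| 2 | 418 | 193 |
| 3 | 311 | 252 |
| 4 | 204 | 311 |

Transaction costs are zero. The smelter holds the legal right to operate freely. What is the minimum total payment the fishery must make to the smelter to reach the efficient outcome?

Left alone the smelter would choose level 4 (marginal profit stays positive).
Efficient level: k* = 3 (marginal profit ≥ marginal effluent damage through 3).
The fishery must at least cover the smelter's forgone profit from cutting 4→3: 204 = 204.

$204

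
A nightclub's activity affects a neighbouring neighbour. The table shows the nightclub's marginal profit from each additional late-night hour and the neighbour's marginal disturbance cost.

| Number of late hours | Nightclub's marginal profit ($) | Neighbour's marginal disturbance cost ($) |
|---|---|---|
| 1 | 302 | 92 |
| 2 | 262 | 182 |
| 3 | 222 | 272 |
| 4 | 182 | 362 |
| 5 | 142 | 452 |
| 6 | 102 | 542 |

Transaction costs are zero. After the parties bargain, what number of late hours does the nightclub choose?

2

Bargaining reaches the level where marginal profit last exceeds marginal disturbance cost.
That holds through level 2 (262 ≥ 182) but not at 3 (222 < 272).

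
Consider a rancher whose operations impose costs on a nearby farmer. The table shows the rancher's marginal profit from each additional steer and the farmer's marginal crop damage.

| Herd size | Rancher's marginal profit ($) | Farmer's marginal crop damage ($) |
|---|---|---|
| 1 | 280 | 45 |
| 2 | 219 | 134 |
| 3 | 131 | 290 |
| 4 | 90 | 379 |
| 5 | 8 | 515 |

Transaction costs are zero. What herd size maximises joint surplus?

Bargaining reaches the level where marginal profit last exceeds marginal crop damage.
That holds through level 2 (219 ≥ 134) but not at 3 (131 < 290).

2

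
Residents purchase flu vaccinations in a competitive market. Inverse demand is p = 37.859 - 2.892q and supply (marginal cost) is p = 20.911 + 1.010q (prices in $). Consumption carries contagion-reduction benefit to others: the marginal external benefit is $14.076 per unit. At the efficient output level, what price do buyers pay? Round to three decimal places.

Social marginal benefit = demand + MEB = 51.935 - 2.892q.
Set SMB = MC: 51.935 - 2.892q = 20.911 + 1.010q → q* = 7.9508.
Consumer price on the demand curve at q*: 37.859 − 2.892×7.9508 = 14.8653.

P = $14.865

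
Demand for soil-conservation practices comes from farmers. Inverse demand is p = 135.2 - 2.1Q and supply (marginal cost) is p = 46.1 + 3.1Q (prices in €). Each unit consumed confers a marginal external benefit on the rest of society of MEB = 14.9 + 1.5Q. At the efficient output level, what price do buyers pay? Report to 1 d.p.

P = €76.2

Social marginal benefit = demand + MEB = 150.1 - 0.6Q.
Set SMB = MC: 150.1 - 0.6Q = 46.1 + 3.1Q → Q* = 28.1081.
Consumer price on the demand curve at Q*: 135.2 − 2.1×28.1081 = 76.1730.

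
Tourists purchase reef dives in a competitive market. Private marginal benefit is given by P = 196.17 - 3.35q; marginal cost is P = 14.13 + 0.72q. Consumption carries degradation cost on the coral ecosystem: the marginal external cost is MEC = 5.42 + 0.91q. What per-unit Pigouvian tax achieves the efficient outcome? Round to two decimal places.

tax = 37.69 per unit

Social marginal benefit = demand − MEC = 190.75 - 4.26q.
Set SMB = MC: 190.75 - 4.26q = 14.13 + 0.72q → q* = 35.4659.
The Pigouvian tax equals MEC at q*: 5.42 + 0.91×35.4659 = 37.6940.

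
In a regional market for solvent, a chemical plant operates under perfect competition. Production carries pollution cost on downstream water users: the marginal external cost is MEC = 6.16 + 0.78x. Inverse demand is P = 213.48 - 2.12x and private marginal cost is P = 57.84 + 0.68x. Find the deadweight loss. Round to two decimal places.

DWL = 342.45

Market equilibrium (private): 57.84 + 0.68x = 213.48 - 2.12x → x_m = 55.5857.
Social marginal cost = private MC + MEC = 64.00 + 1.46x.
Set SMC = demand: 64.00 + 1.46x = 213.48 - 2.12x → x* = 41.7542.
The loss is the area between SMC and demand from x* to x_m; with linear curves that's a triangle of height MEC(x_m).
DWL = ½ × 13.8315 × 49.5169 = 342.4465.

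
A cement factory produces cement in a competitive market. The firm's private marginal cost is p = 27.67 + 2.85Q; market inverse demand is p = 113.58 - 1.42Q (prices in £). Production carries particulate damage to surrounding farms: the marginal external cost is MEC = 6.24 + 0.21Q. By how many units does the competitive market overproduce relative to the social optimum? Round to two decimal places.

2.34 units

Market equilibrium (private): 27.67 + 2.85Q = 113.58 - 1.42Q → Q_m = 20.1194.
Social marginal cost = private MC + MEC = 33.91 + 3.06Q.
Set SMC = demand: 33.91 + 3.06Q = 113.58 - 1.42Q → Q* = 17.7835.
Gap = |20.1194 − 17.7835| = 2.3359.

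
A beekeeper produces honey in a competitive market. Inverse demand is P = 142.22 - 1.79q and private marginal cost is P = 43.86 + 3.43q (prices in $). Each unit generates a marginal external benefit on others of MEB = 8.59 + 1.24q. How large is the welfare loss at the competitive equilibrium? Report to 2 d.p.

Market equilibrium (private): 43.86 + 3.43q = 142.22 - 1.79q → q_m = 18.8429.
Social marginal cost = private MC − MEB = 35.27 + 2.19q.
Set SMC = demand: 35.27 + 2.19q = 142.22 - 1.79q → q* = 26.8719.
The loss is the area between SMC and demand from q* to q_m; with linear curves that's a triangle of height MEB(q_m).
DWL = ½ × 8.0290 × 31.9552 = 128.2842.

DWL = $128.28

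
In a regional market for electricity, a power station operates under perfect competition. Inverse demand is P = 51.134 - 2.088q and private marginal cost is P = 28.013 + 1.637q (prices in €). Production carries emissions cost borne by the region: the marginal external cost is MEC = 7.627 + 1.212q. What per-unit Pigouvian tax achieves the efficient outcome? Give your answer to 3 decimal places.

tax = €11.431 per unit

Social marginal cost = private MC + MEC = 35.640 + 2.849q.
Set SMC = demand: 35.640 + 2.849q = 51.134 - 2.088q → q* = 3.1383.
The Pigouvian tax equals MEC at q*: 7.627 + 1.212×3.1383 = 11.4306.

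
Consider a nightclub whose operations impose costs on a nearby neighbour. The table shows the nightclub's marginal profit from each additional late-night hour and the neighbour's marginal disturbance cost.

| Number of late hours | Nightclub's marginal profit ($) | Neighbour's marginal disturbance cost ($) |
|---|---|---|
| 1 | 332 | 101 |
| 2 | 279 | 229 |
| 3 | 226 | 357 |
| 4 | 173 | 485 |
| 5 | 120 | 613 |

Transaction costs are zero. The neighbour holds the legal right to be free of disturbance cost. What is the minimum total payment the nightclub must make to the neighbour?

Efficient level: marginal profit ≥ marginal disturbance cost through level 2, so k* = 2.
With the neighbour holding the right, the nightclub must at least compensate total damage at k*: 101 + 229 = 330.

$330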